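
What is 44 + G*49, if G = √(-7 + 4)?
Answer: 44 + 49*I*√3 ≈ 44.0 + 84.87*I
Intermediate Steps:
G = I*√3 (G = √(-3) = I*√3 ≈ 1.732*I)
44 + G*49 = 44 + (I*√3)*49 = 44 + 49*I*√3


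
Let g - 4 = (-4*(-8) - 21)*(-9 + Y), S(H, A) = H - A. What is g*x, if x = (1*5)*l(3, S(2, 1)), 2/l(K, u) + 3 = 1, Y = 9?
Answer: -20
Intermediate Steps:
l(K, u) = -1 (l(K, u) = 2/(-3 + 1) = 2/(-2) = 2*(-1/2) = -1)
x = -5 (x = (1*5)*(-1) = 5*(-1) = -5)
g = 4 (g = 4 + (-4*(-8) - 21)*(-9 + 9) = 4 + (32 - 21)*0 = 4 + 11*0 = 4 + 0 = 4)
g*x = 4*(-5) = -20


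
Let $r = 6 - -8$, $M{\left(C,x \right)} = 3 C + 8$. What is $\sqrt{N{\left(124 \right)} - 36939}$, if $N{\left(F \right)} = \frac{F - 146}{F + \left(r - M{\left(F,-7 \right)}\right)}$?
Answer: $\frac{2 i \sqrt{1117402}}{11} \approx 192.2 i$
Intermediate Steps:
$M{\left(C,x \right)} = 8 + 3 C$
$r = 14$ ($r = 6 + 8 = 14$)
$N{\left(F \right)} = \frac{-146 + F}{6 - 2 F}$ ($N{\left(F \right)} = \frac{F - 146}{F - \left(-6 + 3 F\right)} = \frac{-146 + F}{F + \left(14 - \left(8 + 3 F\right)\right)} = \frac{-146 + F}{F - \left(-6 + 3 F\right)} = \frac{-146 + F}{6 - 2 F}$)
$\sqrt{N{\left(124 \right)} - 36939} = \sqrt{\frac{146 - 124}{2 \left(-3 + 124\right)} - 36939} = \sqrt{\frac{146 - 124}{2 \cdot 121} - 36939} = \sqrt{\frac{1}{2} \cdot \frac{1}{121} \cdot 22 - 36939} = \sqrt{\frac{1}{11} - 36939} = \sqrt{- \frac{406328}{11}} = \frac{2 i \sqrt{1117402}}{11}$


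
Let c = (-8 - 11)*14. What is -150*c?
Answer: 39900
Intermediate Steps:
c = -266 (c = -19*14 = -266)
-150*c = -150*(-266) = 39900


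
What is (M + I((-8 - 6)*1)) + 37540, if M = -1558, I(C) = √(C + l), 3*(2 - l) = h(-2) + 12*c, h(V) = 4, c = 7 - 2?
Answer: 35982 + 10*I*√3/3 ≈ 35982.0 + 5.7735*I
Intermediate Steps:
c = 5
l = -58/3 (l = 2 - (4 + 12*5)/3 = 2 - (4 + 60)/3 = 2 - ⅓*64 = 2 - 64/3 = -58/3 ≈ -19.333)
I(C) = √(-58/3 + C) (I(C) = √(C - 58/3) = √(-58/3 + C))
(M + I((-8 - 6)*1)) + 37540 = (-1558 + √(-174 + 9*((-8 - 6)*1))/3) + 37540 = (-1558 + √(-174 + 9*(-14*1))/3) + 37540 = (-1558 + √(-174 + 9*(-14))/3) + 37540 = (-1558 + √(-174 - 126)/3) + 37540 = (-1558 + √(-300)/3) + 37540 = (-1558 + (10*I*√3)/3) + 37540 = (-1558 + 10*I*√3/3) + 37540 = 35982 + 10*I*√3/3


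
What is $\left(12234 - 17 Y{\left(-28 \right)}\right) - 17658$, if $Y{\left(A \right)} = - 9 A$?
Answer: $-9708$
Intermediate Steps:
$Y{\left(A \right)} = - 9 A$
$\left(12234 - 17 Y{\left(-28 \right)}\right) - 17658 = \left(12234 - 17 \left(\left(-9\right) \left(-28\right)\right)\right) - 17658 = \left(12234 - 4284\right) - 17658 = 7950 - 17658 = -9708$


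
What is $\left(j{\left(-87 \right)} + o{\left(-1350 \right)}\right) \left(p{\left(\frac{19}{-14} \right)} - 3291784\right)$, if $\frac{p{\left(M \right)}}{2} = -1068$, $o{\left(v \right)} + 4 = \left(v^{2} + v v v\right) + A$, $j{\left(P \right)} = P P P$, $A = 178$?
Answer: $8100443733859680$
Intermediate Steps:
$j{\left(P \right)} = P^{3}$ ($j{\left(P \right)} = P^{2} P = P^{3}$)
$o{\left(v \right)} = 174 + v^{2} + v^{3}$ ($o{\left(v \right)} = -4 + \left(\left(v^{2} + v v v\right) + 178\right) = -4 + \left(\left(v^{2} + v^{2} v\right) + 178\right) = -4 + \left(\left(v^{2} + v^{3}\right) + 178\right) = -4 + \left(178 + v^{2} + v^{3}\right) = 174 + v^{2} + v^{3}$)
$p{\left(M \right)} = -2136$ ($p{\left(M \right)} = 2 \left(-1068\right) = -2136$)
$\left(j{\left(-87 \right)} + o{\left(-1350 \right)}\right) \left(p{\left(\frac{19}{-14} \right)} - 3291784\right) = \left(\left(-87\right)^{3} + \left(174 + \left(-1350\right)^{2} + \left(-1350\right)^{3}\right)\right) \left(-2136 - 3291784\right) = \left(-658503 + \left(174 + 1822500 - 2460375000\right)\right) \left(-3293920\right) = \left(-658503 - 2458552326\right) \left(-3293920\right) = \left(-2459210829\right) \left(-3293920\right) = 8100443733859680$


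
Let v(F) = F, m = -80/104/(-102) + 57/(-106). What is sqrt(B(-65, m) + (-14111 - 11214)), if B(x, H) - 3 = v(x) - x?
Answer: I*sqrt(25322) ≈ 159.13*I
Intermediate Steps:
m = -37261/70278 (m = -80*1/104*(-1/102) + 57*(-1/106) = -10/13*(-1/102) - 57/106 = 5/663 - 57/106 = -37261/70278 ≈ -0.53019)
B(x, H) = 3 (B(x, H) = 3 + (x - x) = 3 + 0 = 3)
sqrt(B(-65, m) + (-14111 - 11214)) = sqrt(3 + (-14111 - 11214)) = sqrt(3 - 25325) = sqrt(-25322) = I*sqrt(25322)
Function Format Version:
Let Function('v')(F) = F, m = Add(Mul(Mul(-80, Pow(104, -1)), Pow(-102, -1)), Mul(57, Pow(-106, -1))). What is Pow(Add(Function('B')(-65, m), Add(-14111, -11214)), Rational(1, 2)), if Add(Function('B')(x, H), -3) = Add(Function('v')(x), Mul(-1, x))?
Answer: Mul(I, Pow(25322, Rational(1, 2))) ≈ Mul(159.13, I)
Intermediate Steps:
m = Rational(-37261, 70278) (m = Add(Mul(Mul(-80, Rational(1, 104)), Rational(-1, 102)), Mul(57, Rational(-1, 106))) = Add(Mul(Rational(-10, 13), Rational(-1, 102)), Rational(-57, 106)) = Add(Rational(5, 663), Rational(-57, 106)) = Rational(-37261, 70278) ≈ -0.53019)
Function('B')(x, H) = 3 (Function('B')(x, H) = Add(3, Add(x, Mul(-1, x))) = Add(3, 0) = 3)
Pow(Add(Function('B')(-65, m), Add(-14111, -11214)), Rational(1, 2)) = Pow(Add(3, Add(-14111, -11214)), Rational(1, 2)) = Pow(Add(3, -25325), Rational(1, 2)) = Pow(-25322, Rational(1, 2)) = Mul(I, Pow(25322, Rational(1, 2)))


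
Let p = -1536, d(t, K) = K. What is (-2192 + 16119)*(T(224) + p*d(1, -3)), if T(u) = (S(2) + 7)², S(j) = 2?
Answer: 65303703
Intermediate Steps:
T(u) = 81 (T(u) = (2 + 7)² = 9² = 81)
(-2192 + 16119)*(T(224) + p*d(1, -3)) = (-2192 + 16119)*(81 - 1536*(-3)) = 13927*(81 + 4608) = 13927*4689 = 65303703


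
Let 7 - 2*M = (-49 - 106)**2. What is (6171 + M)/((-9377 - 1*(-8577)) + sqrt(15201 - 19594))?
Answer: 4670400/644393 + 5838*I*sqrt(4393)/644393 ≈ 7.2477 + 0.60047*I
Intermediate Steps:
M = -12009 (M = 7/2 - (-49 - 106)**2/2 = 7/2 - 1/2*(-155)**2 = 7/2 - 1/2*24025 = 7/2 - 24025/2 = -12009)
(6171 + M)/((-9377 - 1*(-8577)) + sqrt(15201 - 19594)) = (6171 - 12009)/((-9377 - 1*(-8577)) + sqrt(15201 - 19594)) = -5838/((-9377 + 8577) + sqrt(-4393)) = -5838/(-800 + I*sqrt(4393))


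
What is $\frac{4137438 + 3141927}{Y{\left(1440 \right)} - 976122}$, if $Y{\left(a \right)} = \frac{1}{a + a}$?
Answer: $- \frac{20964571200}{2811231359} \approx -7.4574$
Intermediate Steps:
$Y{\left(a \right)} = \frac{1}{2 a}$
$\frac{4137438 + 3141927}{Y{\left(1440 \right)} - 976122} = \frac{4137438 + 3141927}{\frac{1}{2 \cdot 1440} - 976122} = \frac{7279365}{\frac{1}{2} \cdot \frac{1}{1440} - 976122} = \frac{7279365}{\frac{1}{2880} - 976122} = \frac{7279365}{- \frac{2811231359}{2880}} = 7279365 \left(- \frac{2880}{2811231359}\right) = - \frac{20964571200}{2811231359}$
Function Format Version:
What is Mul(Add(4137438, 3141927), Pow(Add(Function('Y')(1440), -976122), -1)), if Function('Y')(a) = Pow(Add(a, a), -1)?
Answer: Rational(-20964571200, 2811231359) ≈ -7.4574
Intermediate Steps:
Function('Y')(a) = Mul(Rational(1, 2), Pow(a, -1)) (Function('Y')(a) = Pow(Mul(2, a), -1) = Mul(Rational(1, 2), Pow(a, -1)))
Mul(Add(4137438, 3141927), Pow(Add(Function('Y')(1440), -976122), -1)) = Mul(Add(4137438, 3141927), Pow(Add(Mul(Rational(1, 2), Pow(1440, -1)), -976122), -1)) = Mul(7279365, Pow(Add(Mul(Rational(1, 2), Rational(1, 1440)), -976122), -1)) = Mul(7279365, Pow(Add(Rational(1, 2880), -976122), -1)) = Mul(7279365, Pow(Rational(-2811231359, 2880), -1)) = Mul(7279365, Rational(-2880, 2811231359)) = Rational(-20964571200, 2811231359)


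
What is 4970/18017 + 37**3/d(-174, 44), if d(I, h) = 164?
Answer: 913430181/2954788 ≈ 309.14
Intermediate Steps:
4970/18017 + 37**3/d(-174, 44) = 4970/18017 + 37**3/164 = 4970*(1/18017) + 50653*(1/164) = 4970/18017 + 50653/164 = 913430181/2954788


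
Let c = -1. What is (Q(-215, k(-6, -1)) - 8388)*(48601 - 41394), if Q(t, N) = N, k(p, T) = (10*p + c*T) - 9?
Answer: -60942392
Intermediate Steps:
k(p, T) = -9 - T + 10*p (k(p, T) = (10*p - T) - 9 = (-T + 10*p) - 9 = -9 - T + 10*p)
(Q(-215, k(-6, -1)) - 8388)*(48601 - 41394) = ((-9 - 1*(-1) + 10*(-6)) - 8388)*(48601 - 41394) = ((-9 + 1 - 60) - 8388)*7207 = (-68 - 8388)*7207 = -8456*7207 = -60942392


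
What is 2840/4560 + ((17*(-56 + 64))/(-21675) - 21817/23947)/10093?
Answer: 2430714934629/3903407696650 ≈ 0.62272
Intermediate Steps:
2840/4560 + ((17*(-56 + 64))/(-21675) - 21817/23947)/10093 = 2840*(1/4560) + ((17*8)*(-1/21675) - 21817*1/23947)*(1/10093) = 71/114 + (136*(-1/21675) - 21817/23947)*(1/10093) = 71/114 + (-8/1275 - 21817/23947)*(1/10093) = 71/114 - 28008251/30532425*1/10093 = 71/114 - 28008251/308163765525 = 2430714934629/3903407696650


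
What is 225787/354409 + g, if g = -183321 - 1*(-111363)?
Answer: -25502337035/354409 ≈ -71957.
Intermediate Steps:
g = -71958 (g = -183321 + 111363 = -71958)
225787/354409 + g = 225787/354409 - 71958 = -25502337035/354409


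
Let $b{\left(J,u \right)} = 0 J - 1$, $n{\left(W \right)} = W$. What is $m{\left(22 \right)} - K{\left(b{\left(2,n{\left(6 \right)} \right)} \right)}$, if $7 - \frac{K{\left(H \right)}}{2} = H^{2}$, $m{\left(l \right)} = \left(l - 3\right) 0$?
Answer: $-12$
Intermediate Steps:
$m{\left(l \right)} = 0$ ($m{\left(l \right)} = \left(-3 + l\right) 0 = 0$)
$b{\left(J,u \right)} = -1$ ($b{\left(J,u \right)} = 0 - 1 = -1$)
$K{\left(H \right)} = 14 - 2 H^{2}$
$m{\left(22 \right)} - K{\left(b{\left(2,n{\left(6 \right)} \right)} \right)} = 0 - \left(14 - 2 \left(-1\right)^{2}\right) = 0 - \left(14 - 2\right) = 0 - 12 = -12$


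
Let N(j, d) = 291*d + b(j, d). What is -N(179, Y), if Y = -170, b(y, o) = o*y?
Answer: 79900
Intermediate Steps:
N(j, d) = 291*d + d*j
-N(179, Y) = -(-170)*(291 + 179) = -(-170)*470 = -1*(-79900) = 79900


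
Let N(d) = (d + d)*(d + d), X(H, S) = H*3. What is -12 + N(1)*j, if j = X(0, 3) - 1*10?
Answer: -52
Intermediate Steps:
X(H, S) = 3*H
j = -10 (j = 3*0 - 1*10 = 0 - 10 = -10)
N(d) = 4*d**2 (N(d) = (2*d)*(2*d) = 4*d**2)
-12 + N(1)*j = -12 + (4*1**2)*(-10) = -12 + (4*1)*(-10) = -12 + 4*(-10) = -12 - 40 = -52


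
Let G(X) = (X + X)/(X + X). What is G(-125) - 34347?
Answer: -34346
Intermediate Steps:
G(X) = 1 (G(X) = (2*X)/((2*X)) = (2*X)*(1/(2*X)) = 1)
G(-125) - 34347 = 1 - 34347 = -34346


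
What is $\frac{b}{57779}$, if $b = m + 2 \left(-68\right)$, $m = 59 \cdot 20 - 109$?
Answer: $\frac{935}{57779} \approx 0.016182$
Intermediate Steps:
$m = 1071$ ($m = 1180 - 109 = 1071$)
$b = 935$ ($b = 1071 + 2 \left(-68\right) = 1071 - 136 = 935$)
$\frac{b}{57779} = \frac{935}{57779}$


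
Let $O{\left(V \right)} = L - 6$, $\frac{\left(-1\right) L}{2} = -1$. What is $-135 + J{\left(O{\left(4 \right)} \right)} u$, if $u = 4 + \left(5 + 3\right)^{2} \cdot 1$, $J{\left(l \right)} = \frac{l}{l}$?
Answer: $-67$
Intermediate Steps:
$L = 2$ ($L = \left(-2\right) \left(-1\right) = 2$)
$O{\left(V \right)} = -4$ ($O{\left(V \right)} = 2 - 6 = -4$)
$J{\left(l \right)} = 1$
$u = 68$ ($u = 4 + 8^{2} \cdot 1 = 4 + 64 \cdot 1 = 4 + 64 = 68$)
$-135 + J{\left(O{\left(4 \right)} \right)} u = -135 + 1 \cdot 68 = -135 + 68 = -67$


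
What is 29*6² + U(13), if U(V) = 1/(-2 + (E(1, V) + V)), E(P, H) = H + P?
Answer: 26101/25 ≈ 1044.0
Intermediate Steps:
U(V) = 1/(-1 + 2*V) (U(V) = 1/(-2 + ((V + 1) + V)) = 1/(-2 + ((1 + V) + V)) = 1/(-2 + (1 + 2*V)) = 1/(-1 + 2*V))
29*6² + U(13) = 29*6² + 1/(-1 + 2*13) = 29*36 + 1/(-1 + 26) = 1044 + 1/25 = 26101/25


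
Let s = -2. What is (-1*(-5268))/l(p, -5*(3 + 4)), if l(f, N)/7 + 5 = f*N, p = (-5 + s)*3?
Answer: 2634/2555 ≈ 1.0309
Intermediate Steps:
p = -21 (p = (-5 - 2)*3 = -7*3 = -21)
l(f, N) = -35 + 7*N*f (l(f, N) = -35 + 7*(f*N) = -35 + 7*(N*f) = -35 + 7*N*f)
(-1*(-5268))/l(p, -5*(3 + 4)) = (-1*(-5268))/(-35 + 7*(-5*(3 + 4))*(-21)) = 5268/(-35 + 7*(-5*7)*(-21)) = 5268/(-35 + 7*(-35)*(-21)) = 5268/(-35 + 5145) = 5268/5110 = 5268*(1/5110) = 2634/2555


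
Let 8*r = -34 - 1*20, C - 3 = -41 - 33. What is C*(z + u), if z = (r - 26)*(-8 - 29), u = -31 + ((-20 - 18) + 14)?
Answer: -328517/4 ≈ -82129.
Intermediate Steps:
C = -71 (C = 3 + (-41 - 33) = 3 - 74 = -71)
r = -27/4 (r = (-34 - 1*20)/8 = (-34 - 20)/8 = (⅛)*(-54) = -27/4 ≈ -6.7500)
u = -55 (u = -31 + (-38 + 14) = -31 - 24 = -55)
z = 4847/4 (z = (-27/4 - 26)*(-8 - 29) = -131/4*(-37) = 4847/4 ≈ 1211.8)
C*(z + u) = -71*(4847/4 - 55) = -71*4627/4 = -328517/4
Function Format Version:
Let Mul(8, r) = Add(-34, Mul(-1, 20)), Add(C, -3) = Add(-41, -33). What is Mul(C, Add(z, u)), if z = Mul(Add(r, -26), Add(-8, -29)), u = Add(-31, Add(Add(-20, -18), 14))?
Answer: Rational(-328517, 4) ≈ -82129.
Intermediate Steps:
C = -71 (C = Add(3, Add(-41, -33)) = Add(3, -74) = -71)
r = Rational(-27, 4) (r = Mul(Rational(1, 8), Add(-34, Mul(-1, 20))) = Mul(Rational(1, 8), Add(-34, -20)) = Mul(Rational(1, 8), -54) = Rational(-27, 4) ≈ -6.7500)
u = -55 (u = Add(-31, Add(-38, 14)) = Add(-31, -24) = -55)
z = Rational(4847, 4) (z = Mul(Add(Rational(-27, 4), -26), Add(-8, -29)) = Mul(Rational(-131, 4), -37) = Rational(4847, 4) ≈ 1211.8)
Mul(C, Add(z, u)) = Mul(-71, Add(Rational(4847, 4), -55)) = Mul(-71, Rational(4627, 4)) = Rational(-328517, 4)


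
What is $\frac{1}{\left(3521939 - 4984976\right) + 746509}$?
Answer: $- \frac{1}{716528} \approx -1.3956 \cdot 10^{-6}$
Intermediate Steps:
$\frac{1}{\left(3521939 - 4984976\right) + 746509} = \frac{1}{-1463037 + 746509} = \frac{1}{-716528} = - \frac{1}{716528}$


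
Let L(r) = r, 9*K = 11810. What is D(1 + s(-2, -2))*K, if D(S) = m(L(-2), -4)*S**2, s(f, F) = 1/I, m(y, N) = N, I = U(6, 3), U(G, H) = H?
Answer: -755840/81 ≈ -9331.4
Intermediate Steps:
K = 11810/9 (K = (1/9)*11810 = 11810/9 ≈ 1312.2)
I = 3
s(f, F) = 1/3
D(S) = -4*S**2
D(1 + s(-2, -2))*K = -4*(1 + 1/3)**2*(11810/9) = -4*(4/3)**2*(11810/9) = -4*16/9*(11810/9) = -64/9*11810/9 = -755840/81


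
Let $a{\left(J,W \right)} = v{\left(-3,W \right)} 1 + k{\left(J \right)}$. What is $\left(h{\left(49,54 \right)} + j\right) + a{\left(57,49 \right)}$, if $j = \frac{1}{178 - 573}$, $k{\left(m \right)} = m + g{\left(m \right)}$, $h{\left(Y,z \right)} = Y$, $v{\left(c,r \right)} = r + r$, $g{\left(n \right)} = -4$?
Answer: $\frac{78999}{395} \approx 200.0$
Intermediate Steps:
$v{\left(c,r \right)} = 2 r$
$k{\left(m \right)} = -4 + m$ ($k{\left(m \right)} = m - 4 = -4 + m$)
$a{\left(J,W \right)} = -4 + J + 2 W$ ($a{\left(J,W \right)} = 2 W 1 + \left(-4 + J\right) = 2 W + \left(-4 + J\right) = -4 + J + 2 W$)
$j = - \frac{1}{395}$ ($j = \frac{1}{-395} = - \frac{1}{395} \approx -0.0025316$)
$\left(h{\left(49,54 \right)} + j\right) + a{\left(57,49 \right)} = \left(49 - \frac{1}{395}\right) + \left(-4 + 57 + 2 \cdot 49\right) = \frac{19354}{395} + \left(-4 + 57 + 98\right) = \frac{19354}{395} + 151 = \frac{78999}{395}$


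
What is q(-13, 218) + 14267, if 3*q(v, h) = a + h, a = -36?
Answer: 42983/3 ≈ 14328.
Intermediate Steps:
q(v, h) = -12 + h/3 (q(v, h) = (-36 + h)/3 = -12 + h/3)
q(-13, 218) + 14267 = (-12 + (1/3)*218) + 14267 = (-12 + 218/3) + 14267 = 182/3 + 14267 = 42983/3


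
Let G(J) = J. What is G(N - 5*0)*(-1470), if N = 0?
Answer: 0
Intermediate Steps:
G(N - 5*0)*(-1470) = (0 - 5*0)*(-1470) = (0 + 0)*(-1470) = 0*(-1470) = 0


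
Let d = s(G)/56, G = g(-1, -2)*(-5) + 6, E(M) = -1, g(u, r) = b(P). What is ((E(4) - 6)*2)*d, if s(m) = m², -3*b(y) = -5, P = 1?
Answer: -49/36 ≈ -1.3611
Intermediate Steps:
b(y) = 5/3 (b(y) = -⅓*(-5) = 5/3)
g(u, r) = 5/3
G = -7/3 (G = (5/3)*(-5) + 6 = -25/3 + 6 = -7/3 ≈ -2.3333)
d = 7/72 (d = (-7/3)²/56 = (49/9)*(1/56) = 7/72 ≈ 0.097222)
((E(4) - 6)*2)*d = ((-1 - 6)*2)*(7/72) = -7*2*(7/72) = -14*7/72 = -49/36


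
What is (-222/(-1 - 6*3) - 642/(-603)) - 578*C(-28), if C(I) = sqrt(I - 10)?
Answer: 48688/3819 - 578*I*sqrt(38) ≈ 12.749 - 3563.0*I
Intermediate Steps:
C(I) = sqrt(-10 + I)
(-222/(-1 - 6*3) - 642/(-603)) - 578*C(-28) = (-222/(-1 - 6*3) - 642/(-603)) - 578*sqrt(-10 - 28) = (-222/(-1 - 18) - 642*(-1/603)) - 578*I*sqrt(38) = (-222/(-19) + 214/201) - 578*I*sqrt(38) = (-222*(-1/19) + 214/201) - 578*I*sqrt(38) = (222/19 + 214/201) - 578*I*sqrt(38) = 48688/3819 - 578*I*sqrt(38)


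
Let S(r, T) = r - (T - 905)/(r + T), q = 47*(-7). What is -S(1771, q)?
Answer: -1277508/721 ≈ -1771.9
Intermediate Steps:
q = -329
S(r, T) = r - (-905 + T)/(T + r)
-S(1771, q) = -(905 + 1771² - 1*(-329) - 329*1771)/(-329 + 1771) = -(905 + 3136441 + 329 - 582659)/1442 = -2555016/1442 = -1*1277508/721 = -1277508/721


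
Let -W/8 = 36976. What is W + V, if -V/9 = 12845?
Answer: -411413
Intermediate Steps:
V = -115605 (V = -9*12845 = -115605)
W = -295808 (W = -8*36976 = -295808)
W + V = -295808 - 115605 = -411413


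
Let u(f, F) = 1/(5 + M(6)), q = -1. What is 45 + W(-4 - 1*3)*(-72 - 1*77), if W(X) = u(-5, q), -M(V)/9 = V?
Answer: 2354/49 ≈ 48.041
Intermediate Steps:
M(V) = -9*V
u(f, F) = -1/49 (u(f, F) = 1/(5 - 9*6) = 1/(5 - 54) = 1/(-49) = -1/49)
W(X) = -1/49
45 + W(-4 - 1*3)*(-72 - 1*77) = 45 - (-72 - 1*77)/49 = 45 - (-72 - 77)/49 = 45 - 1/49*(-149) = 45 + 149/49 = 2354/49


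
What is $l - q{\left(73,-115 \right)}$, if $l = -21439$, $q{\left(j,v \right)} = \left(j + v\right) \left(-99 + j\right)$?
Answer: $-22531$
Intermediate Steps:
$q{\left(j,v \right)} = \left(-99 + j\right) \left(j + v\right)$
$l - q{\left(73,-115 \right)} = -21439 - \left(73^{2} - 7227 - -11385 + 73 \left(-115\right)\right) = -21439 - \left(5329 - 7227 + 11385 - 8395\right) = -21439 - 1092 = -22531$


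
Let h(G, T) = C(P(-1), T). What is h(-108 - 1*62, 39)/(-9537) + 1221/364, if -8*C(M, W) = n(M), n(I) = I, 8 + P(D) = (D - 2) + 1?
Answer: 5822111/1735734 ≈ 3.3543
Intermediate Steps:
P(D) = -9 + D (P(D) = -8 + ((D - 2) + 1) = -8 + ((-2 + D) + 1) = -8 + (-1 + D) = -9 + D)
C(M, W) = -M/8
h(G, T) = 5/4 (h(G, T) = -(-9 - 1)/8 = -1/8*(-10) = 5/4)
h(-108 - 1*62, 39)/(-9537) + 1221/364 = (5/4)/(-9537) + 1221/364 = (5/4)*(-1/9537) + 1221*(1/364) = -5/38148 + 1221/364 = 5822111/1735734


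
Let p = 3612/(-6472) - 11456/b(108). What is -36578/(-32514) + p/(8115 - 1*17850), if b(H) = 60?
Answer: 1465556013593/1280338730550 ≈ 1.1447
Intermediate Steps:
p = -4647497/24270 (p = 3612/(-6472) - 11456/60 = 3612*(-1/6472) - 11456*1/60 = -903/1618 - 2864/15 = -4647497/24270 ≈ -191.49)
-36578/(-32514) + p/(8115 - 1*17850) = -36578/(-32514) - 4647497/(24270*(8115 - 1*17850)) = -36578*(-1/32514) - 4647497/(24270*(8115 - 17850)) = 18289/16257 - 4647497/24270/(-9735) = 18289/16257 - 4647497/24270*(-1/9735) = 18289/16257 + 4647497/236268450 = 1465556013593/1280338730550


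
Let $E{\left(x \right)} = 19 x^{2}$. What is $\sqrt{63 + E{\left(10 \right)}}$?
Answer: $\sqrt{1963} \approx 44.306$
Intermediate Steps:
$\sqrt{63 + E{\left(10 \right)}} = \sqrt{63 + 19 \cdot 10^{2}} = \sqrt{63 + 19 \cdot 100} = \sqrt{63 + 1900} = \sqrt{1963}$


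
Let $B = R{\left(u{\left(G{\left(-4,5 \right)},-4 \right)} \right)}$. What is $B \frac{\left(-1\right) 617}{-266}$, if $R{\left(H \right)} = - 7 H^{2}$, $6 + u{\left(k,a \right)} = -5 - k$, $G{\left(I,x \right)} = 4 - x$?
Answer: $- \frac{30850}{19} \approx -1623.7$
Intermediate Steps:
$u{\left(k,a \right)} = -11 - k$ ($u{\left(k,a \right)} = -6 - \left(5 + k\right) = -11 - k$)
$B = -700$ ($B = - 7 \left(-11 - \left(4 - 5\right)\right)^{2} = - 7 \left(-11 - -1\right)^{2} = - 7 \left(-11 + 1\right)^{2} = - 7 \left(-10\right)^{2} = \left(-7\right) 100 = -700$)
$B \frac{\left(-1\right) 617}{-266} = - 700 \frac{\left(-1\right) 617}{-266} = - 700 \left(\left(-617\right) \left(- \frac{1}{266}\right)\right) = \left(-700\right) \frac{617}{266} = - \frac{30850}{19}$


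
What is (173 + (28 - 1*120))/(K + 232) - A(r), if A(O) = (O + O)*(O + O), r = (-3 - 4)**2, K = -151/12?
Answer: -25286360/2633 ≈ -9603.6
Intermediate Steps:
K = -151/12 (K = -151*1/12 = -151/12 ≈ -12.583)
r = 49 (r = (-7)**2 = 49)
A(O) = 4*O**2 (A(O) = (2*O)*(2*O) = 4*O**2)
(173 + (28 - 1*120))/(K + 232) - A(r) = (173 + (28 - 1*120))/(-151/12 + 232) - 4*49**2 = (173 + (28 - 120))/(2633/12) - 4*2401 = (173 - 92)*(12/2633) - 1*9604 = 81*(12/2633) - 9604 = 972/2633 - 9604 = -25286360/2633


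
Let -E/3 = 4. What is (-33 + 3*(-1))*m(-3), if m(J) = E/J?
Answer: -144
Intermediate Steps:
E = -12 (E = -3*4 = -12)
m(J) = -12/J
(-33 + 3*(-1))*m(-3) = (-33 + 3*(-1))*(-12/(-3)) = (-33 - 3)*(-12*(-1/3)) = -36*4 = -144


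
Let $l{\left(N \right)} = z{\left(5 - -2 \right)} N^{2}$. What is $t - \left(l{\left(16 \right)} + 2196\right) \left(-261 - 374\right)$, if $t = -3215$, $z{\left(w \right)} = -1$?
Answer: $1228685$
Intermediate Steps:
$l{\left(N \right)} = - N^{2}$
$t - \left(l{\left(16 \right)} + 2196\right) \left(-261 - 374\right) = -3215 - \left(- 16^{2} + 2196\right) \left(-261 - 374\right) = -3215 - \left(\left(-1\right) 256 + 2196\right) \left(-635\right) = -3215 - \left(-256 + 2196\right) \left(-635\right) = -3215 - 1940 \left(-635\right) = -3215 - -1231900 = -3215 + 1231900 = 1228685$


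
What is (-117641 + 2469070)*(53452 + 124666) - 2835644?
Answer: 418828994978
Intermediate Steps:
(-117641 + 2469070)*(53452 + 124666) - 2835644 = 2351429*178118 - 2835644 = 418831830622 - 2835644 = 418828994978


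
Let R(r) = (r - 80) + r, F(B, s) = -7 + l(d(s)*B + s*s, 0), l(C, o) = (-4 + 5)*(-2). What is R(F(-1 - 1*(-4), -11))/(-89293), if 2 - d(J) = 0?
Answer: 98/89293 ≈ 0.0010975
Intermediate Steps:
d(J) = 2 (d(J) = 2 - 1*0 = 2 + 0 = 2)
l(C, o) = -2 (l(C, o) = 1*(-2) = -2)
F(B, s) = -9 (F(B, s) = -7 - 2 = -9)
R(r) = -80 + 2*r (R(r) = (-80 + r) + r = -80 + 2*r)
R(F(-1 - 1*(-4), -11))/(-89293) = (-80 + 2*(-9))/(-89293) = (-80 - 18)*(-1/89293) = -98*(-1/89293) = 98/89293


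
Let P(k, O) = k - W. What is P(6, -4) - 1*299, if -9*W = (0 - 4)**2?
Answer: -2621/9 ≈ -291.22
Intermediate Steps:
W = -16/9 (W = -(0 - 4)**2/9 = -1/9*(-4)**2 = -1/9*16 = -16/9 ≈ -1.7778)
P(k, O) = 16/9 + k (P(k, O) = k - 1*(-16/9) = k + 16/9 = 16/9 + k)
P(6, -4) - 1*299 = (16/9 + 6) - 1*299 = 70/9 - 299 = -2621/9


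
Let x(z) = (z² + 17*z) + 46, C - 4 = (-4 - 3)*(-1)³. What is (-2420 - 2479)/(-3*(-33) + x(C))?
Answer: -1633/151 ≈ -10.815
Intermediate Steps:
C = 11 (C = 4 + (-4 - 3)*(-1)³ = 4 - 7*(-1) = 4 + 7 = 11)
x(z) = 46 + z² + 17*z
(-2420 - 2479)/(-3*(-33) + x(C)) = (-2420 - 2479)/(-3*(-33) + (46 + 11² + 17*11)) = -4899/(99 + (46 + 121 + 187)) = -4899/(99 + 354) = -4899/453 = -4899*1/453 = -1633/151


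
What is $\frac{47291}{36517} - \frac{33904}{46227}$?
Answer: $\frac{948048689}{1688071359} \approx 0.56162$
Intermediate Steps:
$\frac{47291}{36517} - \frac{33904}{46227} = \frac{948048689}{1688071359}$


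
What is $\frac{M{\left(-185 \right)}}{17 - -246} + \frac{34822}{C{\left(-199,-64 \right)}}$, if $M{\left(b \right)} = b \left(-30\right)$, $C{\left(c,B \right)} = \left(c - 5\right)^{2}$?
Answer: $\frac{120063493}{5472504} \approx 21.939$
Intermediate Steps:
$C{\left(c,B \right)} = \left(-5 + c\right)^{2}$
$M{\left(b \right)} = - 30 b$
$\frac{M{\left(-185 \right)}}{17 - -246} + \frac{34822}{C{\left(-199,-64 \right)}} = \frac{\left(-30\right) \left(-185\right)}{17 - -246} + \frac{34822}{\left(-5 - 199\right)^{2}} = \frac{5550}{17 + 246} + \frac{34822}{\left(-204\right)^{2}} = \frac{5550}{263} + \frac{34822}{41616} = 5550 \cdot \frac{1}{263} + 34822 \cdot \frac{1}{41616} = \frac{5550}{263} + \frac{17411}{20808} = \frac{120063493}{5472504}$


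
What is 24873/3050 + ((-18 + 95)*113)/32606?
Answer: 29912396/3551725 ≈ 8.4219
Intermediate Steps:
24873/3050 + ((-18 + 95)*113)/32606 = 24873*(1/3050) + (77*113)*(1/32606) = 24873/3050 + 8701*(1/32606) = 24873/3050 + 1243/4658 = 29912396/3551725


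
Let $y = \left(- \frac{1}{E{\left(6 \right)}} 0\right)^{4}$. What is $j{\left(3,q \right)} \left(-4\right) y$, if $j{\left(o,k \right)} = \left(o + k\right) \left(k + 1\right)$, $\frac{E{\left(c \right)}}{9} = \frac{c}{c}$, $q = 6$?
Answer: $0$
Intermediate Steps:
$E{\left(c \right)} = 9$ ($E{\left(c \right)} = 9 \frac{c}{c} = 9 \cdot 1 = 9$)
$j{\left(o,k \right)} = \left(1 + k\right) \left(k + o\right)$ ($j{\left(o,k \right)} = \left(k + o\right) \left(1 + k\right) = \left(1 + k\right) \left(k + o\right)$)
$y = 0$ ($y = \left(- \frac{1}{9} \cdot 0\right)^{4} = \left(\left(-1\right) \frac{1}{9} \cdot 0\right)^{4} = \left(\left(- \frac{1}{9}\right) 0\right)^{4} = 0^{4} = 0$)
$j{\left(3,q \right)} \left(-4\right) y = \left(6 + 3 + 6^{2} + 6 \cdot 3\right) \left(-4\right) 0 = \left(6 + 3 + 36 + 18\right) \left(-4\right) 0 = 63 \left(-4\right) 0 = \left(-252\right) 0 = 0$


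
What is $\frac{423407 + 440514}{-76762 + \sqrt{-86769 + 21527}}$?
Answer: $- \frac{33158151901}{2946234943} - \frac{863921 i \sqrt{65242}}{5892469886} \approx -11.254 - 0.037449 i$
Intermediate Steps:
$\frac{423407 + 440514}{-76762 + \sqrt{-86769 + 21527}} = \frac{863921}{-76762 + \sqrt{-65242}} = \frac{863921}{-76762 + i \sqrt{65242}}$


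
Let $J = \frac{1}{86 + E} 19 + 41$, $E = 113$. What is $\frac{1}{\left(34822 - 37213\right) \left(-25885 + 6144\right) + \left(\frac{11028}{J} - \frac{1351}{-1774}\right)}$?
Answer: $\frac{2417962}{114130224633423} \approx 2.1186 \cdot 10^{-8}$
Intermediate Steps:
$J = \frac{8178}{199}$ ($J = \frac{1}{86 + 113} \cdot 19 + 41 = \frac{1}{199} \cdot 19 + 41 = \frac{19}{199} + 41 = \frac{8178}{199} \approx 41.095$)
$\frac{1}{\left(34822 - 37213\right) \left(-25885 + 6144\right) + \left(\frac{11028}{J} - \frac{1351}{-1774}\right)} = \frac{1}{\left(34822 - 37213\right) \left(-25885 + 6144\right) + \left(\frac{11028}{\frac{8178}{199}} - \frac{1351}{-1774}\right)} = \frac{1}{\left(-2391\right) \left(-19741\right) + \left(11028 \cdot \frac{199}{8178} - - \frac{1351}{1774}\right)} = \frac{1}{47200731 + \left(\frac{365762}{1363} + \frac{1351}{1774}\right)} = \frac{1}{47200731 + \frac{650703201}{2417962}} = \frac{1}{\frac{114130224633423}{2417962}} = \frac{2417962}{114130224633423}$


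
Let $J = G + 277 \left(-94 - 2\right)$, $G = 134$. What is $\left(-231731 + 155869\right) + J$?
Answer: $-102320$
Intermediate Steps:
$J = -26458$ ($J = 134 + 277 \left(-94 - 2\right) = 134 + 277 \left(-96\right) = 134 - 26592 = -26458$)
$\left(-231731 + 155869\right) + J = \left(-231731 + 155869\right) - 26458 = -75862 - 26458 = -102320$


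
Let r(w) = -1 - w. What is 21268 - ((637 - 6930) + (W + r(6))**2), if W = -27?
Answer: 26405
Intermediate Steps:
21268 - ((637 - 6930) + (W + r(6))**2) = 21268 - ((637 - 6930) + (-27 + (-1 - 1*6))**2) = 21268 - (-6293 + (-27 + (-1 - 6))**2) = 21268 - (-6293 + (-27 - 7)**2) = 21268 - (-6293 + (-34)**2) = 21268 - (-6293 + 1156) = 21268 - 1*(-5137) = 21268 + 5137 = 26405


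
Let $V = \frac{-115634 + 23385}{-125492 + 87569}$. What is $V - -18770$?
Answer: $\frac{711906959}{37923} \approx 18772.0$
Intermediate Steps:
$V = \frac{92249}{37923}$ ($V = - \frac{92249}{-37923} = \left(-92249\right) \left(- \frac{1}{37923}\right) = \frac{92249}{37923} \approx 2.4325$)
$V - -18770 = \frac{92249}{37923} - -18770 = \frac{92249}{37923} + 18770 = \frac{711906959}{37923}$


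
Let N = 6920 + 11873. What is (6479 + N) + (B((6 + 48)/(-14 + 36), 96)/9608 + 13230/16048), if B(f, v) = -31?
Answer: 121774864825/4818412 ≈ 25273.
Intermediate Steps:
N = 18793
(6479 + N) + (B((6 + 48)/(-14 + 36), 96)/9608 + 13230/16048) = (6479 + 18793) + (-31/9608 + 13230/16048) = 25272 + (-31*1/9608 + 13230*(1/16048)) = 25272 + (-31/9608 + 6615/8024) = 25272 + 3956761/4818412 = 121774864825/4818412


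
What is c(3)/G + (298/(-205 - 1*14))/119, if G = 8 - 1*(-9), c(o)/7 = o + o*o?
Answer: 128474/26061 ≈ 4.9297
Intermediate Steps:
c(o) = 7*o + 7*o² (c(o) = 7*(o + o*o) = 7*(o + o²) = 7*o + 7*o²)
G = 17 (G = 8 + 9 = 17)
c(3)/G + (298/(-205 - 1*14))/119 = (7*3*(1 + 3))/17 + (298/(-205 - 1*14))/119 = (7*3*4)*(1/17) + (298/(-205 - 14))*(1/119) = 84*(1/17) + (298/(-219))*(1/119) = 84/17 + (298*(-1/219))*(1/119) = 84/17 - 298/219*1/119 = 84/17 - 298/26061 = 128474/26061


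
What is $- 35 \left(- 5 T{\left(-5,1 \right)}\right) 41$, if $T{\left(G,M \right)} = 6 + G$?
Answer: $7175$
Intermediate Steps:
$- 35 \left(- 5 T{\left(-5,1 \right)}\right) 41 = - 35 \left(- 5 \left(6 - 5\right)\right) 41 = - 35 \left(\left(-5\right) 1\right) 41 = \left(-35\right) \left(-5\right) 41 = 175 \cdot 41 = 7175$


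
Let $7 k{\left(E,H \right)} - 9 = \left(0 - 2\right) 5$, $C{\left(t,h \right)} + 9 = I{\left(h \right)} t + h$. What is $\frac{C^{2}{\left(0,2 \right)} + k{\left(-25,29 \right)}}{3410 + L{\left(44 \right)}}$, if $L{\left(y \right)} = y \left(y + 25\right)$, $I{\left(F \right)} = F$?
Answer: $\frac{171}{22561} \approx 0.0075795$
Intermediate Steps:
$C{\left(t,h \right)} = -9 + h + h t$ ($C{\left(t,h \right)} = -9 + \left(h t + h\right) = -9 + \left(h + h t\right) = -9 + h + h t$)
$k{\left(E,H \right)} = - \frac{1}{7}$ ($k{\left(E,H \right)} = \frac{9}{7} + \frac{\left(0 - 2\right) 5}{7} = \frac{9}{7} + \frac{\left(-2\right) 5}{7} = \frac{9}{7} + \frac{1}{7} \left(-10\right) = \frac{9}{7} - \frac{10}{7} = - \frac{1}{7}$)
$L{\left(y \right)} = y \left(25 + y\right)$
$\frac{C^{2}{\left(0,2 \right)} + k{\left(-25,29 \right)}}{3410 + L{\left(44 \right)}} = \frac{\left(-9 + 2 + 2 \cdot 0\right)^{2} - \frac{1}{7}}{3410 + 44 \left(25 + 44\right)} = \frac{\left(-9 + 2 + 0\right)^{2} - \frac{1}{7}}{3410 + 44 \cdot 69} = \frac{\left(-7\right)^{2} - \frac{1}{7}}{3410 + 3036} = \frac{49 - \frac{1}{7}}{6446} = \frac{342}{7} \cdot \frac{1}{6446} = \frac{171}{22561}$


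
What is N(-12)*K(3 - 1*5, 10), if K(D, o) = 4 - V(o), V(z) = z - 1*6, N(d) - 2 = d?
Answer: 0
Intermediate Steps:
N(d) = 2 + d
V(z) = -6 + z (V(z) = z - 6 = -6 + z)
K(D, o) = 10 - o (K(D, o) = 4 - (-6 + o) = 4 + (6 - o) = 10 - o)
N(-12)*K(3 - 1*5, 10) = (2 - 12)*(10 - 1*10) = -10*(10 - 10) = -10*0 = 0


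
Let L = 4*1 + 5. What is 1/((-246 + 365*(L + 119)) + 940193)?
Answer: 1/986667 ≈ 1.0135e-6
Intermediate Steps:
L = 9 (L = 4 + 5 = 9)
1/((-246 + 365*(L + 119)) + 940193) = 1/((-246 + 365*(9 + 119)) + 940193) = 1/((-246 + 365*128) + 940193) = 1/((-246 + 46720) + 940193) = 1/(46474 + 940193) = 1/986667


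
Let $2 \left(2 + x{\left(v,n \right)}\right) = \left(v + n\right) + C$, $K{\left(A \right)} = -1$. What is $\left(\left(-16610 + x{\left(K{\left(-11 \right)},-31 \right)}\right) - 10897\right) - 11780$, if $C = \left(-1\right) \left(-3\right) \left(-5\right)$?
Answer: $- \frac{78625}{2} \approx -39313.0$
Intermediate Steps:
$C = -15$ ($C = 3 \left(-5\right) = -15$)
$x{\left(v,n \right)} = - \frac{19}{2} + \frac{n}{2} + \frac{v}{2}$ ($x{\left(v,n \right)} = -2 + \frac{\left(v + n\right) - 15}{2} = -2 + \frac{\left(n + v\right) - 15}{2} = -2 + \frac{-15 + n + v}{2} = -2 + \left(- \frac{15}{2} + \frac{n}{2} + \frac{v}{2}\right) = - \frac{19}{2} + \frac{n}{2} + \frac{v}{2}$)
$\left(\left(-16610 + x{\left(K{\left(-11 \right)},-31 \right)}\right) - 10897\right) - 11780 = \left(\left(-16610 + \left(- \frac{19}{2} + \frac{1}{2} \left(-31\right) + \frac{1}{2} \left(-1\right)\right)\right) - 10897\right) - 11780 = \left(\left(-16610 - \frac{51}{2}\right) - 10897\right) - 11780 = \left(- \frac{33271}{2} - 10897\right) - 11780 = - \frac{55065}{2} - 11780 = - \frac{78625}{2}$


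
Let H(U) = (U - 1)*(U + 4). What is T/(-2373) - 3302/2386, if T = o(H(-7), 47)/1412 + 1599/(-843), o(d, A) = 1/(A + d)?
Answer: -36768169459507/26583752964356 ≈ -1.3831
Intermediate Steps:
H(U) = (-1 + U)*(4 + U)
T = -53434035/28170812 (T = 1/((47 + (-4 + (-7)² + 3*(-7)))*1412) + 1599/(-843) = (1/1412)/(47 + (-4 + 49 - 21)) + 1599*(-1/843) = (1/1412)/(47 + 24) - 533/281 = (1/1412)/71 - 533/281 = (1/71)*(1/1412) - 533/281 = 1/100252 - 533/281 = -53434035/28170812 ≈ -1.8968)
T/(-2373) - 3302/2386 = -53434035/28170812/(-2373) - 3302/2386 = -53434035/28170812*(-1/2373) - 3302*1/2386 = 17811345/22283112292 - 1651/1193 = -36768169459507/26583752964356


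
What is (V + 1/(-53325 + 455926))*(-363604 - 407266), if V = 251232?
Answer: -77970613154766710/402601 ≈ -1.9367e+11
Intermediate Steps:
(V + 1/(-53325 + 455926))*(-363604 - 407266) = (251232 + 1/(-53325 + 455926))*(-363604 - 407266) = (251232 + 1/402601)*(-770870) = (101146254433/402601)*(-770870) = -77970613154766710/402601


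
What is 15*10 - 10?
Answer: 140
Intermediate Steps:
15*10 - 10 = 150 - 10 = 140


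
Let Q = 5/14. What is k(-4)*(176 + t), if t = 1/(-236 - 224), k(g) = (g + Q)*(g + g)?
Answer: 4128909/805 ≈ 5129.1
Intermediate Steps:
Q = 5/14 (Q = 5*(1/14) = 5/14 ≈ 0.35714)
k(g) = 2*g*(5/14 + g) (k(g) = (g + 5/14)*(g + g) = (5/14 + g)*(2*g) = 2*g*(5/14 + g))
t = -1/460 (t = 1/(-460) = -1/460 ≈ -0.0021739)
k(-4)*(176 + t) = ((⅐)*(-4)*(5 + 14*(-4)))*(176 - 1/460) = ((⅐)*(-4)*(5 - 56))*(80959/460) = ((⅐)*(-4)*(-51))*(80959/460) = (204/7)*(80959/460) = 4128909/805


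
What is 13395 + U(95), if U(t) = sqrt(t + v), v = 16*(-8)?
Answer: 13395 + I*sqrt(33) ≈ 13395.0 + 5.7446*I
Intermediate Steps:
v = -128
U(t) = sqrt(-128 + t) (U(t) = sqrt(t - 128) = sqrt(-128 + t))
13395 + U(95) = 13395 + sqrt(-128 + 95) = 13395 + sqrt(-33) = 13395 + I*sqrt(33)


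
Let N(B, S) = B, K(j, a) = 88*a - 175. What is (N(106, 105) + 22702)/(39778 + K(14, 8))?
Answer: 22808/40307 ≈ 0.56586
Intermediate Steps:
K(j, a) = -175 + 88*a
(N(106, 105) + 22702)/(39778 + K(14, 8)) = (106 + 22702)/(39778 + (-175 + 88*8)) = 22808/(39778 + (-175 + 704)) = 22808/(39778 + 529) = 22808/40307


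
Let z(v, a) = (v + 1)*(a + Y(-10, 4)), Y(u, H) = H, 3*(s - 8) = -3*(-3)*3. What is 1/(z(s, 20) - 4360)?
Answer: -1/3928 ≈ -0.00025458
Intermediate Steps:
s = 17 (s = 8 + (-3*(-3)*3)/3 = 8 + (9*3)/3 = 8 + (⅓)*27 = 8 + 9 = 17)
z(v, a) = (1 + v)*(4 + a) (z(v, a) = (v + 1)*(a + 4) = (1 + v)*(4 + a))
1/(z(s, 20) - 4360) = 1/((4 + 20 + 4*17 + 20*17) - 4360) = 1/((4 + 20 + 68 + 340) - 4360) = 1/(432 - 4360) = 1/(-3928) = -1/3928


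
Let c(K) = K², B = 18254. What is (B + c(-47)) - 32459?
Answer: -11996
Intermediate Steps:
(B + c(-47)) - 32459 = (18254 + (-47)²) - 32459 = (18254 + 2209) - 32459 = 20463 - 32459 = -11996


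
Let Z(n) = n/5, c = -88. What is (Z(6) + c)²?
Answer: 188356/25 ≈ 7534.2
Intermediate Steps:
Z(n) = n/5 (Z(n) = n*(⅕) = n/5)
(Z(6) + c)² = ((⅕)*6 - 88)² = (6/5 - 88)² = (-434/5)² = 188356/25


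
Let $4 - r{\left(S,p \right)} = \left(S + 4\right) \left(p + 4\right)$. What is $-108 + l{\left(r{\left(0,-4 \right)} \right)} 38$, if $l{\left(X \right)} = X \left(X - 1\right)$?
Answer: $348$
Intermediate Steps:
$r{\left(S,p \right)} = 4 - \left(4 + S\right) \left(4 + p\right)$ ($r{\left(S,p \right)} = 4 - \left(S + 4\right) \left(p + 4\right) = 4 - \left(4 + S\right) \left(4 + p\right)$)
$l{\left(X \right)} = X \left(-1 + X\right)$
$-108 + l{\left(r{\left(0,-4 \right)} \right)} 38 = -108 + \left(-12 - 0 - -16 - 0 \left(-4\right)\right) \left(-1 - -4\right) 38 = -108 + \left(-12 + 0 + 16 + 0\right) \left(-1 + \left(-12 + 0 + 16 + 0\right)\right) 38 = -108 + 4 \left(-1 + 4\right) 38 = -108 + 4 \cdot 3 \cdot 38 = -108 + 12 \cdot 38 = -108 + 456 = 348$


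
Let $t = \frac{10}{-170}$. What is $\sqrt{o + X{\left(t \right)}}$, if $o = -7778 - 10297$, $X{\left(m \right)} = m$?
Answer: $\frac{2 i \sqrt{1305923}}{17} \approx 134.44 i$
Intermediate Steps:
$t = - \frac{1}{17}$ ($t = 10 \left(- \frac{1}{170}\right) = - \frac{1}{17} \approx -0.058824$)
$o = -18075$
$\sqrt{o + X{\left(t \right)}} = \sqrt{-18075 - \frac{1}{17}} = \sqrt{- \frac{307276}{17}} = \frac{2 i \sqrt{1305923}}{17}$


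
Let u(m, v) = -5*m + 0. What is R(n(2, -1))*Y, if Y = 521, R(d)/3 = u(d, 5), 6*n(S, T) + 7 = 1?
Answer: 7815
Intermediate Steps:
u(m, v) = -5*m
n(S, T) = -1 (n(S, T) = -7/6 + (⅙)*1 = -7/6 + ⅙ = -1)
R(d) = -15*d (R(d) = 3*(-5*d) = -15*d)
R(n(2, -1))*Y = -15*(-1)*521 = 15*521 = 7815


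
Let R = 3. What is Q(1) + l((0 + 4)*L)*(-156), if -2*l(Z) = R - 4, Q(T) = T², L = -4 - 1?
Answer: -77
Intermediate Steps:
L = -5
l(Z) = ½ (l(Z) = -(3 - 4)/2 = -½*(-1) = ½)
Q(1) + l((0 + 4)*L)*(-156) = 1² + (½)*(-156) = 1 - 78 = -77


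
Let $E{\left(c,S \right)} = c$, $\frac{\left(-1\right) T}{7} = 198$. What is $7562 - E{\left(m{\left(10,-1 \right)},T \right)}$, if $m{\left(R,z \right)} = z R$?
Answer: $7572$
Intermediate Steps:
$m{\left(R,z \right)} = R z$
$T = -1386$ ($T = \left(-7\right) 198 = -1386$)
$7562 - E{\left(m{\left(10,-1 \right)},T \right)} = 7562 - 10 \left(-1\right) = 7562 - -10 = 7562 + 10 = 7572$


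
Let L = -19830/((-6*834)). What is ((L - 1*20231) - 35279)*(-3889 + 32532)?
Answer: -1325942758505/834 ≈ -1.5899e+9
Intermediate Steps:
L = 3305/834 (L = -19830/(-5004) = -19830*(-1/5004) = 3305/834 ≈ 3.9628)
((L - 1*20231) - 35279)*(-3889 + 32532) = ((3305/834 - 1*20231) - 35279)*(-3889 + 32532) = ((3305/834 - 20231) - 35279)*28643 = (-16869349/834 - 35279)*28643 = -46292035/834*28643 = -1325942758505/834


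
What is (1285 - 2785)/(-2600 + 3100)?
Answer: -3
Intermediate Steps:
(1285 - 2785)/(-2600 + 3100) = -1500/500 = -1500*1/500 = -3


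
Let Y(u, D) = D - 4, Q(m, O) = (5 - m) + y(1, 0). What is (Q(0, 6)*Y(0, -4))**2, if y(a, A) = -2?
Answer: 576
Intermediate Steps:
Q(m, O) = 3 - m (Q(m, O) = (5 - m) - 2 = 3 - m)
Y(u, D) = -4 + D
(Q(0, 6)*Y(0, -4))**2 = ((3 - 1*0)*(-4 - 4))**2 = ((3 + 0)*(-8))**2 = (3*(-8))**2 = (-24)**2 = 576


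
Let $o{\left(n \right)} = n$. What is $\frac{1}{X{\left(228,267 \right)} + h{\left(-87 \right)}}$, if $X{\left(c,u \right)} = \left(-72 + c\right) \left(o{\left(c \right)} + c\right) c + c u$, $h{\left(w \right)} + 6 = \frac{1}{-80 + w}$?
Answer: $\frac{167}{2718739625} \approx 6.1426 \cdot 10^{-8}$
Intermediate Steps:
$h{\left(w \right)} = -6 + \frac{1}{-80 + w}$
$X{\left(c,u \right)} = c u + 2 c^{2} \left(-72 + c\right)$ ($X{\left(c,u \right)} = \left(-72 + c\right) \left(c + c\right) c + c u = \left(-72 + c\right) 2 c c + c u = 2 c \left(-72 + c\right) c + c u = 2 c^{2} \left(-72 + c\right) + c u = c u + 2 c^{2} \left(-72 + c\right)$)
$\frac{1}{X{\left(228,267 \right)} + h{\left(-87 \right)}} = \frac{1}{228 \left(267 - 32832 + 2 \cdot 228^{2}\right) + \frac{481 - -522}{-80 - 87}} = \frac{1}{228 \left(267 - 32832 + 2 \cdot 51984\right) + \frac{481 + 522}{-167}} = \frac{1}{228 \left(267 - 32832 + 103968\right) - \frac{1003}{167}} = \frac{1}{228 \cdot 71403 - \frac{1003}{167}} = \frac{1}{16279884 - \frac{1003}{167}} = \frac{1}{\frac{2718739625}{167}} = \frac{167}{2718739625}$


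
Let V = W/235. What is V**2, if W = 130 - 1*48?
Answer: 6724/55225 ≈ 0.12176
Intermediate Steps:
W = 82 (W = 130 - 48 = 82)
V = 82/235 ≈ 0.34894
V**2 = (82/235)**2 = 6724/55225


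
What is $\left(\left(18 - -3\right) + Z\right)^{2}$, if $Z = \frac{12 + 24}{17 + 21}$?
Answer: $\frac{173889}{361} \approx 481.69$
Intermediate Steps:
$Z = \frac{18}{19}$ ($Z = \frac{36}{38} = 36 \cdot \frac{1}{38} = \frac{18}{19} \approx 0.94737$)
$\left(\left(18 - -3\right) + Z\right)^{2} = \left(\left(18 - -3\right) + \frac{18}{19}\right)^{2} = \left(\left(18 + 3\right) + \frac{18}{19}\right)^{2} = \left(21 + \frac{18}{19}\right)^{2} = \left(\frac{417}{19}\right)^{2} = \frac{173889}{361}$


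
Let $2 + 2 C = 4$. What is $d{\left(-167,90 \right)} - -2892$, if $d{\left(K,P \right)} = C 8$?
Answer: $2900$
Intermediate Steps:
$C = 1$ ($C = -1 + \frac{1}{2} \cdot 4 = -1 + 2 = 1$)
$d{\left(K,P \right)} = 8$ ($d{\left(K,P \right)} = 1 \cdot 8 = 8$)
$d{\left(-167,90 \right)} - -2892 = 8 - -2892 = 8 + 2892 = 2900$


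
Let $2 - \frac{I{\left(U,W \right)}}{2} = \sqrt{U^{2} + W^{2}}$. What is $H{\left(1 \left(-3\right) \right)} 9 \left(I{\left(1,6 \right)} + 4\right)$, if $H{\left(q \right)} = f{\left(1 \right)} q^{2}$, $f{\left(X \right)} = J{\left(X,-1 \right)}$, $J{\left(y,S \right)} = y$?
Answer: $648 - 162 \sqrt{37} \approx -337.41$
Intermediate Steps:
$f{\left(X \right)} = X$
$H{\left(q \right)} = q^{2}$ ($H{\left(q \right)} = 1 q^{2} = q^{2}$)
$I{\left(U,W \right)} = 4 - 2 \sqrt{U^{2} + W^{2}}$
$H{\left(1 \left(-3\right) \right)} 9 \left(I{\left(1,6 \right)} + 4\right) = \left(1 \left(-3\right)\right)^{2} \cdot 9 \left(\left(4 - 2 \sqrt{1^{2} + 6^{2}}\right) + 4\right) = \left(-3\right)^{2} \cdot 9 \left(\left(4 - 2 \sqrt{1 + 36}\right) + 4\right) = 9 \cdot 9 \left(\left(4 - 2 \sqrt{37}\right) + 4\right) = 9 \cdot 9 \left(8 - 2 \sqrt{37}\right) = 9 \left(72 - 18 \sqrt{37}\right) = 648 - 162 \sqrt{37}$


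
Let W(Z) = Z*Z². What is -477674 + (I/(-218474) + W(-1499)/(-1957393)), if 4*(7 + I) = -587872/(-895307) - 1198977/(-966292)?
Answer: -704340092820961952925746580875/1479851531975178461902432 ≈ -4.7595e+5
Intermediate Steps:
W(Z) = Z³
I = -22582075254469/3460511966576 (I = -7 + (-587872/(-895307) - 1198977/(-966292))/4 = -7 + (-587872*(-1/895307) - 1198977*(-1/966292))/4 = -7 + (587872/895307 + 1198977/966292)/4 = -7 + (¼)*(1641508511563/865127991644) = -7 + 1641508511563/3460511966576 = -22582075254469/3460511966576 ≈ -6.5256)
-477674 + (I/(-218474) + W(-1499)/(-1957393)) = -477674 + (-22582075254469/3460511966576/(-218474) + (-1499)³/(-1957393)) = -477674 + (-22582075254469/3460511966576*(-1/218474) - 3368254499*(-1/1957393)) = -477674 + (22582075254469/756031891385725024 + 3368254499/1957393) = -477674 + 2546507863749443685035722293/1479851531975178461902432 = -704340092820961952925746580875/1479851531975178461902432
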